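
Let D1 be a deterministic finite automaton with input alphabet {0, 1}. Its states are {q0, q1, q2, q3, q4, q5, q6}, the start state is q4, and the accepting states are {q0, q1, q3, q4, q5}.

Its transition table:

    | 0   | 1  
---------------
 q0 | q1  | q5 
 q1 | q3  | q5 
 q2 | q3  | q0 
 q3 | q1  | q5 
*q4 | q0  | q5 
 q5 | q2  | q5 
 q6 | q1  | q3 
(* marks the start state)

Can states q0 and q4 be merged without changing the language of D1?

Reachable states from the start: {q0,q1,q2,q3,q4,q5}. Unreachable: {q6} — drop them.
Initial partition by acceptance: {q0,q1,q3,q4,q5} | {q2}.
Refine {q0,q1,q3,q4,q5} on symbol 0: members go to different blocks, giving {q0,q1,q3,q4} and {q5}.
No further refinement is possible. Final partition (3 blocks): {q0,q1,q3,q4} | {q2} | {q5}.
q0 and q4 lie in the same block of the stable partition, so they are equivalent — no string distinguishes them.

Yes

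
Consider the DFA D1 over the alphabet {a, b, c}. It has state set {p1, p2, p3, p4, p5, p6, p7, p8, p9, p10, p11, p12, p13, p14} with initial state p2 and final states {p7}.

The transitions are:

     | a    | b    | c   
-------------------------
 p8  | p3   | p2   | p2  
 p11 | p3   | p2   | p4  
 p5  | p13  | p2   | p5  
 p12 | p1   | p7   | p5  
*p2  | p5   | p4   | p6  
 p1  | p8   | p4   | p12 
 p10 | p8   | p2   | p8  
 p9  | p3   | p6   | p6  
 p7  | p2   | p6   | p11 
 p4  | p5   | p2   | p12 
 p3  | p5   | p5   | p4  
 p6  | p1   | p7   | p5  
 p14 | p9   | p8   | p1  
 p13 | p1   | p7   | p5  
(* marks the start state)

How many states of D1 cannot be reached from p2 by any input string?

3

No path from p2 leads to p9, p10, p14; the other 11 states are all reachable.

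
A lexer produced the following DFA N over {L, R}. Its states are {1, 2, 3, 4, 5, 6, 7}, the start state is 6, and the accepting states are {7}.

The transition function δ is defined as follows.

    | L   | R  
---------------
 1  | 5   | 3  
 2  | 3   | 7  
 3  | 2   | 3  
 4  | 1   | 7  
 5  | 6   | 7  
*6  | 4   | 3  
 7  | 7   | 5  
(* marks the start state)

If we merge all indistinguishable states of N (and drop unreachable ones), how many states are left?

P0 = {7} | {1,2,3,4,5,6}.
On input R, block {1,2,3,4,5,6} splits into {1,3,6} and {2,4,5}.
No further refinement is possible. Final partition (3 blocks): {7} | {1,3,6} | {2,4,5}.

3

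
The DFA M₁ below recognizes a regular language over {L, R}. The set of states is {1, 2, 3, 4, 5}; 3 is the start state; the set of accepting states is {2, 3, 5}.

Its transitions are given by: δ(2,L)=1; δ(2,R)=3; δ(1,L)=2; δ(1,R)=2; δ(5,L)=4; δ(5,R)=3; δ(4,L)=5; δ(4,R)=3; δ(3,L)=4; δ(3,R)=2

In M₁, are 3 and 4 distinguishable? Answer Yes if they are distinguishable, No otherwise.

Yes

All states are reachable from the start state.
P0 = {2,3,5} | {1,4}.
The partition is now stable with 2 blocks: {2,3,5} | {1,4}.
3 and 4 end up in different blocks, so they are distinguishable. For instance, the string 'ε' is accepted from only 3.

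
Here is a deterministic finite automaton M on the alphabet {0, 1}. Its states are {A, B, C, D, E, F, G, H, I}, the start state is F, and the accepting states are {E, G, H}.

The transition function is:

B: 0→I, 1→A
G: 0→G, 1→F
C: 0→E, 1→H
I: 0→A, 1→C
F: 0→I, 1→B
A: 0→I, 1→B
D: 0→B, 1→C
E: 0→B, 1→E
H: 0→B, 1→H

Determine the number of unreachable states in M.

2

BFS from F reaches {A, B, C, E, F, H, I}; the 2 state(s) D, G are never visited.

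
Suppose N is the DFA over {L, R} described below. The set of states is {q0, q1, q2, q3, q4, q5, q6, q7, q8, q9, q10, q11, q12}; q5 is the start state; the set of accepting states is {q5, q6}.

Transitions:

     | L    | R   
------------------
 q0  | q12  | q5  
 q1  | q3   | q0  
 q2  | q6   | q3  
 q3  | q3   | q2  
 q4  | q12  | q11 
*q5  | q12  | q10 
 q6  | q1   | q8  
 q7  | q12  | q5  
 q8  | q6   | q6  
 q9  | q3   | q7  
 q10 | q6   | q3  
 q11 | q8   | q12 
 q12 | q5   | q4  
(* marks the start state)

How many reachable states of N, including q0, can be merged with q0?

1

First remove the unreachable states {q7,q9}; 11 states remain.
Start with accepting vs non-accepting: {q5,q6} | {q0,q1,q2,q3,q4,q8,q10,q11,q12}.
Refine {q0,q1,q2,q3,q4,q8,q10,q11,q12} on symbol L: members go to different blocks, giving {q0,q1,q3,q4,q11} and {q2,q8,q10,q12}.
On input L, block {q5,q6} splits into {q5} and {q6}.
Refine {q0,q1,q3,q4,q11} on symbol L: members go to different blocks, giving {q0,q4,q11} and {q1,q3}.
Refine {q0,q4,q11} on symbol R: members go to different blocks, giving {q0} and {q4} and {q11}.
Split {q2,q8,q10,q12} by δ(·,L) → {q2,q8,q10} and {q12}.
Refine {q2,q8,q10} on symbol R: members go to different blocks, giving {q2,q10} and {q8}.
Split {q1,q3} by δ(·,R) → {q1} and {q3}.
The partition is now stable with 10 blocks: {q5} | {q0} | {q2,q10} | {q6} | {q1} | {q4} | {q11} | {q12} | {q8} | {q3}.
State q0 belongs to the block {q0}, which has 1 states.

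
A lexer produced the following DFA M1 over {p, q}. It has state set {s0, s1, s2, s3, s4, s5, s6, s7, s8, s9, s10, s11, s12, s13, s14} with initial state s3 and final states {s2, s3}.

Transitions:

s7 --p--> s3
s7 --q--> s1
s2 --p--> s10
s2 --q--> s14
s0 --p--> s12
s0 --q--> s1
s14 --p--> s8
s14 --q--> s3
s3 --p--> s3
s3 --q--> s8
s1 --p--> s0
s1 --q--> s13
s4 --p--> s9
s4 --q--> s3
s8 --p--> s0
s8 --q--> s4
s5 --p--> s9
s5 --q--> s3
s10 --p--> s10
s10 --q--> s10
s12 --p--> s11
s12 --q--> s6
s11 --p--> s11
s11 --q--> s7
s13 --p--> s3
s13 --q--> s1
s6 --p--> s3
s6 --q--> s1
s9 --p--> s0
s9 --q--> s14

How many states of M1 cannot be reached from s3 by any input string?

3

No path from s3 leads to s2, s5, s10; the other 12 states are all reachable.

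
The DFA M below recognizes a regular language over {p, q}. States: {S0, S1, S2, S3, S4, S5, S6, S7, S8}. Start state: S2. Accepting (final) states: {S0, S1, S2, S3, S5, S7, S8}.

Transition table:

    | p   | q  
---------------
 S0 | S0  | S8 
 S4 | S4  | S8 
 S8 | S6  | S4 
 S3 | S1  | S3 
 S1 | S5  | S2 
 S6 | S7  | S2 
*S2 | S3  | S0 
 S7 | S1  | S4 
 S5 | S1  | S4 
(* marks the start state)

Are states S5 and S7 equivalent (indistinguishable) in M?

All states are reachable from the start state.
Start with accepting vs non-accepting: {S0,S1,S2,S3,S5,S7,S8} | {S4,S6}.
On input p, block {S0,S1,S2,S3,S5,S7,S8} splits into {S0,S1,S2,S3,S5,S7} and {S8}.
Split {S0,S1,S2,S3,S5,S7} by δ(·,q) → {S1,S2,S3} and {S5,S7} and {S0}.
Refine {S1,S2,S3} on symbol p: members go to different blocks, giving {S2,S3} and {S1}.
Refine {S2,S3} on symbol p: members go to different blocks, giving {S2} and {S3}.
Split {S4,S6} by δ(·,p) → {S4} and {S6}.
The partition is now stable with 8 blocks: {S2} | {S4} | {S8} | {S5,S7} | {S0} | {S1} | {S3} | {S6}.
S5 and S7 lie in the same block of the stable partition, so they are equivalent — no string distinguishes them.

Yes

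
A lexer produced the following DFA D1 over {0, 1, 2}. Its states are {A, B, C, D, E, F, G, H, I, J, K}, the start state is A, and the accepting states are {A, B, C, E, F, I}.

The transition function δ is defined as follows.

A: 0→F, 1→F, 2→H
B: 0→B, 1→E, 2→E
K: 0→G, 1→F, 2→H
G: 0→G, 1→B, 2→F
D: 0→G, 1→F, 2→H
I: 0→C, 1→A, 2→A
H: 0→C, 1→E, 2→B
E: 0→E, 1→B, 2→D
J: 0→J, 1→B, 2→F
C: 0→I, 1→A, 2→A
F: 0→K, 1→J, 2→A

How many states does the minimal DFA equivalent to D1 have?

8

P0 = {A,B,C,E,F,I} | {D,G,H,J,K}.
Refine {A,B,C,E,F,I} on symbol 0: members go to different blocks, giving {A,B,C,E,I} and {F}.
Split {A,B,C,E,I} by δ(·,0) → {B,C,E,I} and {A}.
Split {B,C,E,I} by δ(·,1) → {B,E} and {C,I}.
Refine {B,E} on symbol 2: members go to different blocks, giving {B} and {E}.
Split {D,G,H,J,K} by δ(·,0) → {D,G,J,K} and {H}.
On input 1, block {D,G,J,K} splits into {D,K} and {G,J}.
The partition is now stable with 8 blocks: {B} | {D,K} | {F} | {A} | {C,I} | {E} | {H} | {G,J}.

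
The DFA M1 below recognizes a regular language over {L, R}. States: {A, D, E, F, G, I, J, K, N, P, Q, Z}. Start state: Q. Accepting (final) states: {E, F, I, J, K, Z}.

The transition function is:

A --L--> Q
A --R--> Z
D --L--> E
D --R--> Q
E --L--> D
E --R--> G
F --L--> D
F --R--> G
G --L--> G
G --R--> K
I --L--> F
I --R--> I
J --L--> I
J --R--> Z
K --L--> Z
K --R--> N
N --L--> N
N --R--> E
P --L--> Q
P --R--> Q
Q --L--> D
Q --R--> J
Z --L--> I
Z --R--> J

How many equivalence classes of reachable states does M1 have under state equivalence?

8

Reachable states from the start: {D,E,F,G,I,J,K,N,Q,Z}. Unreachable: {A,P} — drop them.
Start with accepting vs non-accepting: {E,F,I,J,K,Z} | {D,G,N,Q}.
On input L, block {E,F,I,J,K,Z} splits into {I,J,K,Z} and {E,F}.
On input L, block {I,J,K,Z} splits into {J,K,Z} and {I}.
Refine {J,K,Z} on symbol L: members go to different blocks, giving {J,Z} and {K}.
Split {D,G,N,Q} by δ(·,L) → {G,N,Q} and {D}.
On input L, block {G,N,Q} splits into {G,N} and {Q}.
Refine {G,N} on symbol R: members go to different blocks, giving {G} and {N}.
No further refinement is possible. Final partition (8 blocks): {J,Z} | {G} | {E,F} | {I} | {K} | {D} | {Q} | {N}.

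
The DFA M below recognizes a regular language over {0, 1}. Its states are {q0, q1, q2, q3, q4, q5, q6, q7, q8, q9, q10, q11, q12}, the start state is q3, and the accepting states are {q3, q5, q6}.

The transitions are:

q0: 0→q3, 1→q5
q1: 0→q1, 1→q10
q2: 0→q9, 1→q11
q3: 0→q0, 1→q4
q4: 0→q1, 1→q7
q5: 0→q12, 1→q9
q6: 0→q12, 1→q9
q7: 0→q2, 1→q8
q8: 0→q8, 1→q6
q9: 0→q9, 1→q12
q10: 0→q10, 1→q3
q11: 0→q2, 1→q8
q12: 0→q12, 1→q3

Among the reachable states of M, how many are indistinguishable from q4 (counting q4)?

2

Every state is reachable, so we keep all 13.
P0 = {q3,q5,q6} | {q0,q1,q2,q4,q7,q8,q9,q10,q11,q12}.
On input 0, block {q0,q1,q2,q4,q7,q8,q9,q10,q11,q12} splits into {q1,q2,q4,q7,q8,q9,q10,q11,q12} and {q0}.
Split {q3,q5,q6} by δ(·,0) → {q5,q6} and {q3}.
Split {q1,q2,q4,q7,q8,q9,q10,q11,q12} by δ(·,1) → {q1,q2,q4,q7,q9,q11} and {q10,q12} and {q8}.
On input 1, block {q1,q2,q4,q7,q9,q11} splits into {q1,q9} and {q2,q4} and {q7,q11}.
No further refinement is possible. Final partition (8 blocks): {q5,q6} | {q1,q9} | {q0} | {q3} | {q10,q12} | {q8} | {q2,q4} | {q7,q11}.
State q4 belongs to the block {q2,q4}, which has 2 states.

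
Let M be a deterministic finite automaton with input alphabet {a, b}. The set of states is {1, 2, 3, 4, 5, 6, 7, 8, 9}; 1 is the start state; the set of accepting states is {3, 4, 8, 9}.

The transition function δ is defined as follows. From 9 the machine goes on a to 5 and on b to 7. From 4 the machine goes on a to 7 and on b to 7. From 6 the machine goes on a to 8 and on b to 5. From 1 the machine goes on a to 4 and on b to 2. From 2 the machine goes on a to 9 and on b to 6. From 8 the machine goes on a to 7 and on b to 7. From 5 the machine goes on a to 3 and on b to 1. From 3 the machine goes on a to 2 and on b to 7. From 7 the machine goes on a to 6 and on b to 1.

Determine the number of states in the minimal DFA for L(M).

Initial partition by acceptance: {3,4,8,9} | {1,2,5,6,7}.
Refine {1,2,5,6,7} on symbol a: members go to different blocks, giving {1,2,5,6} and {7}.
On input a, block {3,4,8,9} splits into {3,9} and {4,8}.
Refine {1,2,5,6} on symbol a: members go to different blocks, giving {1,6} and {2,5}.
The partition is now stable with 5 blocks: {3,9} | {1,6} | {7} | {4,8} | {2,5}.

5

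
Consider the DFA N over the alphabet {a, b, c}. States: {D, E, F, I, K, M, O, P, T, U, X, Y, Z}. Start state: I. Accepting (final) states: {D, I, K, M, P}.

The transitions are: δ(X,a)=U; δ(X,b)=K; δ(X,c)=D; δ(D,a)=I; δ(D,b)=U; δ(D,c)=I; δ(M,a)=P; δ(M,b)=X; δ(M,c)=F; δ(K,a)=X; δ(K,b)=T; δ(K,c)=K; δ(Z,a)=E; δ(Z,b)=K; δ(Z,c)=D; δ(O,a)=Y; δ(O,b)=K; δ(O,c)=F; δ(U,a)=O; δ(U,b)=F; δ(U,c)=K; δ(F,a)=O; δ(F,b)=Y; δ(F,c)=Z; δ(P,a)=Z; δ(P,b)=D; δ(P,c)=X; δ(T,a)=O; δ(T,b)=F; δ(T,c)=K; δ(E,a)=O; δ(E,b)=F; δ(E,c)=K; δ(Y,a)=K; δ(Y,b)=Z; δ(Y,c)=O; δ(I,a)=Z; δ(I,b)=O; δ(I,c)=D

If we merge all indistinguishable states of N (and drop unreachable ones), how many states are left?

8

States {M,P} cannot be reached from the start state, so discard them.
Start with accepting vs non-accepting: {D,I,K} | {E,F,O,T,U,X,Y,Z}.
On input a, block {D,I,K} splits into {I,K} and {D}.
Refine {I,K} on symbol c: members go to different blocks, giving {K} and {I}.
Split {E,F,O,T,U,X,Y,Z} by δ(·,a) → {E,F,O,T,U,X,Z} and {Y}.
On input a, block {E,F,O,T,U,X,Z} splits into {E,F,T,U,X,Z} and {O}.
Refine {E,F,T,U,X,Z} on symbol a: members go to different blocks, giving {E,F,T,U} and {X,Z}.
Refine {E,F,T,U} on symbol b: members go to different blocks, giving {E,T,U} and {F}.
No further refinement is possible. Final partition (8 blocks): {K} | {E,T,U} | {D} | {I} | {Y} | {O} | {X,Z} | {F}.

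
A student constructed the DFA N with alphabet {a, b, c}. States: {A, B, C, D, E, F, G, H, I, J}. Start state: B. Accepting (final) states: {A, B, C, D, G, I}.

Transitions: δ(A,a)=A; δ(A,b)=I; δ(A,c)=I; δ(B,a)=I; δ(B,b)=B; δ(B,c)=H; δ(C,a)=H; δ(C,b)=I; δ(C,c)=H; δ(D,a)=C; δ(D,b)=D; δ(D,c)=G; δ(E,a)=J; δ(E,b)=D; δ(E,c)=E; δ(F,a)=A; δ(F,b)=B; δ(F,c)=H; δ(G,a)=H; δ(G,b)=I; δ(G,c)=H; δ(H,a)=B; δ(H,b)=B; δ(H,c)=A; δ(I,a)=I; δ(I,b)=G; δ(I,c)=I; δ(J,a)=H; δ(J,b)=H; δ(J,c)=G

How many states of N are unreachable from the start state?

5

BFS from B reaches {A, B, G, H, I}; the 5 state(s) C, D, E, F, J are never visited.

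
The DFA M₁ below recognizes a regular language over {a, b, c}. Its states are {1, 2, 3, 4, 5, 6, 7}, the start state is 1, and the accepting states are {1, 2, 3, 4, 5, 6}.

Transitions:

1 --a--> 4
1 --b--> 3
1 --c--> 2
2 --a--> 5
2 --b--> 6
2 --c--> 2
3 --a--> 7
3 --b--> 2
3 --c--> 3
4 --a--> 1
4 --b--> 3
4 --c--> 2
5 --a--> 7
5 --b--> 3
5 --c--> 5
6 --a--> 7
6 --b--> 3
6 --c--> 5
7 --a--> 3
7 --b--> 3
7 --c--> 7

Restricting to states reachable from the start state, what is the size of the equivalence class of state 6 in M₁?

2

Every state is reachable, so we keep all 7.
Initial partition by acceptance: {1,2,3,4,5,6} | {7}.
On input a, block {1,2,3,4,5,6} splits into {1,2,4} and {3,5,6}.
Split {1,2,4} by δ(·,a) → {1,4} and {2}.
On input b, block {3,5,6} splits into {5,6} and {3}.
No further refinement is possible. Final partition (5 blocks): {1,4} | {7} | {5,6} | {2} | {3}.
State 6 belongs to the block {5,6}, which has 2 states.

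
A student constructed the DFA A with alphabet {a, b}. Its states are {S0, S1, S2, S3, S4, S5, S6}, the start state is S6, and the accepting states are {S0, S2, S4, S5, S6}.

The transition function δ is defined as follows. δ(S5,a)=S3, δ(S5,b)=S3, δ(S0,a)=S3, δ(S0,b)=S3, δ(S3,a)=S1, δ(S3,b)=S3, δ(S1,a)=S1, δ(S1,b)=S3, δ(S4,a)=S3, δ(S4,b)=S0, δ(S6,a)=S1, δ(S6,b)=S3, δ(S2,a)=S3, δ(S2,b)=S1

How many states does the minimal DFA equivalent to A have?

First remove the unreachable states {S0,S2,S4,S5}; 3 states remain.
P0 = {S6} | {S1,S3}.
Stable partition: {S6} | {S1,S3} — 2 equivalence classes.

2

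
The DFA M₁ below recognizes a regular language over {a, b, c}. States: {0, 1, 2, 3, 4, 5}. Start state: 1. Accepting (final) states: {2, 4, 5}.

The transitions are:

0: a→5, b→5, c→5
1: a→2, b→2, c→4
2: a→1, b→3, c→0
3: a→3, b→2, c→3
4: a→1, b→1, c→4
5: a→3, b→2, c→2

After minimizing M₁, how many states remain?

6

Every state is reachable, so we keep all 6.
Initial partition by acceptance: {2,4,5} | {0,1,3}.
On input b, block {2,4,5} splits into {2,4} and {5}.
Split {2,4} by δ(·,c) → {2} and {4}.
On input a, block {0,1,3} splits into {0} and {1} and {3}.
No further refinement is possible. Final partition (6 blocks): {2} | {0} | {5} | {4} | {1} | {3}.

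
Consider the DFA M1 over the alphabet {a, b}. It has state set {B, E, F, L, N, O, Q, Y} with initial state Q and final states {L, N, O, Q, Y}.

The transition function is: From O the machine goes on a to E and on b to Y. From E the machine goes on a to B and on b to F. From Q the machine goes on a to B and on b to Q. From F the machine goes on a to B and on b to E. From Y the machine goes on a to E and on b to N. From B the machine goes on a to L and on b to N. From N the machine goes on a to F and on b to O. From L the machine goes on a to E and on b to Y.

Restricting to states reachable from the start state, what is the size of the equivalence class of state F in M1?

2

All states are reachable from the start state.
Start with accepting vs non-accepting: {L,N,O,Q,Y} | {B,E,F}.
On input a, block {B,E,F} splits into {E,F} and {B}.
Refine {L,N,O,Q,Y} on symbol a: members go to different blocks, giving {L,N,O,Y} and {Q}.
The partition is now stable with 4 blocks: {L,N,O,Y} | {E,F} | {B} | {Q}.
The equivalence class containing F is {E,F}, of size 2.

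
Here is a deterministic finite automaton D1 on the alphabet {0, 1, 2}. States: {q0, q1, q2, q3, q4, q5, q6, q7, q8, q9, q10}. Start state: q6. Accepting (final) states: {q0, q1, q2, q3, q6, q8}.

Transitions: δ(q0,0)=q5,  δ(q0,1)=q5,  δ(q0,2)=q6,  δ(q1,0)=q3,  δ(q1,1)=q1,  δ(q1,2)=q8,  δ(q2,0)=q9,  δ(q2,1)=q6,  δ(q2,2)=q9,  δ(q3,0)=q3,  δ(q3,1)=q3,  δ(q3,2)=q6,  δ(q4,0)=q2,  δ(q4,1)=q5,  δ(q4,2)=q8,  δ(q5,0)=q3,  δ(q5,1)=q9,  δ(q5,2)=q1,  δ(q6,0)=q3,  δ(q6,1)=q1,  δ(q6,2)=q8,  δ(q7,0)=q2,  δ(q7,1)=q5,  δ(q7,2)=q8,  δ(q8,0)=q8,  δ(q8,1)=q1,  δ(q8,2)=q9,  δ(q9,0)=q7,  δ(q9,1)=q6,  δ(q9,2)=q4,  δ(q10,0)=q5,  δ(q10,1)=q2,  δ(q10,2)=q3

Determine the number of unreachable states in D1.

No path from q6 leads to q0, q10; the other 9 states are all reachable.

2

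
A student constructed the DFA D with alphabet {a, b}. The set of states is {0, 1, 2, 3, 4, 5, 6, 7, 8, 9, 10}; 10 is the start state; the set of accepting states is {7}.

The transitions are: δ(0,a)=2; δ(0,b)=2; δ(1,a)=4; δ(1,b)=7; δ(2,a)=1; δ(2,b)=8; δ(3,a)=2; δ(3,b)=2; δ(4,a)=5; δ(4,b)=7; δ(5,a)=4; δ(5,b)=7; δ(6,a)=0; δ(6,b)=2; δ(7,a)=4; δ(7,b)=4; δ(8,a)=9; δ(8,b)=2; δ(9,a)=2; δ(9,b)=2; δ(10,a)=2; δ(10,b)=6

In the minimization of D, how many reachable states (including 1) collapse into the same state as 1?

States {3} cannot be reached from the start state, so discard them.
Start with accepting vs non-accepting: {7} | {0,1,2,4,5,6,8,9,10}.
Split {0,1,2,4,5,6,8,9,10} by δ(·,b) → {0,2,6,8,9,10} and {1,4,5}.
Split {0,2,6,8,9,10} by δ(·,a) → {0,6,8,9,10} and {2}.
Refine {0,6,8,9,10} on symbol a: members go to different blocks, giving {0,9,10} and {6,8}.
On input b, block {0,9,10} splits into {0,9} and {10}.
Stable partition: {7} | {0,9} | {1,4,5} | {2} | {6,8} | {10} — 6 equivalence classes.
State 1 belongs to the block {1,4,5}, which has 3 states.

3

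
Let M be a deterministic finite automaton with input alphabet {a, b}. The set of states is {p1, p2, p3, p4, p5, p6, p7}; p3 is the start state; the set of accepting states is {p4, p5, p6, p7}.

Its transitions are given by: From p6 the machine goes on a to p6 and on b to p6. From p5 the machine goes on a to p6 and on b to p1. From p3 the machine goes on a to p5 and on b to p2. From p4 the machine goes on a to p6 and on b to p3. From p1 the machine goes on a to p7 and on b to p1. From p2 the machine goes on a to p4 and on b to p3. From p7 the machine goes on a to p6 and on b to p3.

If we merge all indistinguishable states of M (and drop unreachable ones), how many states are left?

Every state is reachable, so we keep all 7.
Initial partition by acceptance: {p4,p5,p6,p7} | {p1,p2,p3}.
Refine {p4,p5,p6,p7} on symbol b: members go to different blocks, giving {p4,p5,p7} and {p6}.
The partition is now stable with 3 blocks: {p4,p5,p7} | {p1,p2,p3} | {p6}.

3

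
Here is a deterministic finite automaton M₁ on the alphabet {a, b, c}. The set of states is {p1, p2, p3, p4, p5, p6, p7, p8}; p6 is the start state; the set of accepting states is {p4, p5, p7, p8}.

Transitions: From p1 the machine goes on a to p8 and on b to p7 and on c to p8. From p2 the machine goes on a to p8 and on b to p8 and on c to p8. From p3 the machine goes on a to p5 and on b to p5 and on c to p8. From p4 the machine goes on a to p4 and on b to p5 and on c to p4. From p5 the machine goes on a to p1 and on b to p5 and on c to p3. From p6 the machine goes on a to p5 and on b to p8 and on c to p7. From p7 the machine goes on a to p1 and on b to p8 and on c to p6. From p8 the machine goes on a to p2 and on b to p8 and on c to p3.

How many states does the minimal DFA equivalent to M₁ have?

2

States {p4} cannot be reached from the start state, so discard them.
P0 = {p5,p7,p8} | {p1,p2,p3,p6}.
No further refinement is possible. Final partition (2 blocks): {p5,p7,p8} | {p1,p2,p3,p6}.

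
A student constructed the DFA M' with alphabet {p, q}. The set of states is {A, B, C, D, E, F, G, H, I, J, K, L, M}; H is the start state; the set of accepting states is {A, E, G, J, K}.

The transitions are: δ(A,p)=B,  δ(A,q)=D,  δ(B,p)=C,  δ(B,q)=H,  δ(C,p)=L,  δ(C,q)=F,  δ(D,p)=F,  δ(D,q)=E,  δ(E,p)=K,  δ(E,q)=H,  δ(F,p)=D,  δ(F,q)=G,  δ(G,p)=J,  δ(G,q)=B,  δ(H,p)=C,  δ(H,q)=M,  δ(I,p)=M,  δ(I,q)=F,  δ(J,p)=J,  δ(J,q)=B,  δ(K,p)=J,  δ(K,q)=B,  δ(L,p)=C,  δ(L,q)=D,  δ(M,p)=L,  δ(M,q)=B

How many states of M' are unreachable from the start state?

No path from H leads to A, I; the other 11 states are all reachable.

2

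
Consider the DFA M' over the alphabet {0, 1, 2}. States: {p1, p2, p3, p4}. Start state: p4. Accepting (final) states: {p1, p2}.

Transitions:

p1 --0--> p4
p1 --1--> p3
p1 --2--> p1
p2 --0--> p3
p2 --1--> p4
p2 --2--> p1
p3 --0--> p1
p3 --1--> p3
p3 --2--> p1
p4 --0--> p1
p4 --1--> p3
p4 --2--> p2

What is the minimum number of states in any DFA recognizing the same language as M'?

Every state is reachable, so we keep all 4.
Initial partition by acceptance: {p1,p2} | {p3,p4}.
The partition is now stable with 2 blocks: {p1,p2} | {p3,p4}.

2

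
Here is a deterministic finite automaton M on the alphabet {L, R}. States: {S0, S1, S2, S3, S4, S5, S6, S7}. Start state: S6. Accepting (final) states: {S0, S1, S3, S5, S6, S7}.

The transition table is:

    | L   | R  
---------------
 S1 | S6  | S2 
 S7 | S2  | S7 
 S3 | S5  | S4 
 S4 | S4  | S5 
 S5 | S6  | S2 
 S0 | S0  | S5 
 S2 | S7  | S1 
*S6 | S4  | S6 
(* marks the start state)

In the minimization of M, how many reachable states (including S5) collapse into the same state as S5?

States {S0,S3} cannot be reached from the start state, so discard them.
P0 = {S1,S5,S6,S7} | {S2,S4}.
Split {S1,S5,S6,S7} by δ(·,L) → {S1,S5} and {S6,S7}.
Split {S2,S4} by δ(·,L) → {S2} and {S4}.
On input L, block {S6,S7} splits into {S6} and {S7}.
No further refinement is possible. Final partition (5 blocks): {S1,S5} | {S2} | {S6} | {S4} | {S7}.
State S5 belongs to the block {S1,S5}, which has 2 states.

2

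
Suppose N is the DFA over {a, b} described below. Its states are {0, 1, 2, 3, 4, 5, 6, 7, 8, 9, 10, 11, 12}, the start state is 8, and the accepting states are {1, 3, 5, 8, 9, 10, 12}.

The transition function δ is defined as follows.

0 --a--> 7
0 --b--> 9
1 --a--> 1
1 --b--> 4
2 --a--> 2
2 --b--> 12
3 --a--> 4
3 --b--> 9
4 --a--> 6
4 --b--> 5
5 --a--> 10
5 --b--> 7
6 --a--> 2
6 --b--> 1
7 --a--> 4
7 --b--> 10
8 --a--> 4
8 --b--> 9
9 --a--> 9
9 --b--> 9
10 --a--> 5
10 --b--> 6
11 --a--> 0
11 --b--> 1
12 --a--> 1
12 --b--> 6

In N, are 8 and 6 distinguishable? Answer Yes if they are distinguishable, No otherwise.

Yes

First remove the unreachable states {0,3,11}; 10 states remain.
Initial partition by acceptance: {1,5,8,9,10,12} | {2,4,6,7}.
On input a, block {1,5,8,9,10,12} splits into {1,5,9,10,12} and {8}.
Refine {1,5,9,10,12} on symbol b: members go to different blocks, giving {1,5,10,12} and {9}.
The partition is now stable with 4 blocks: {1,5,10,12} | {2,4,6,7} | {8} | {9}.
8 and 6 end up in different blocks, so they are distinguishable. For instance, the string 'ε' is accepted from only 8.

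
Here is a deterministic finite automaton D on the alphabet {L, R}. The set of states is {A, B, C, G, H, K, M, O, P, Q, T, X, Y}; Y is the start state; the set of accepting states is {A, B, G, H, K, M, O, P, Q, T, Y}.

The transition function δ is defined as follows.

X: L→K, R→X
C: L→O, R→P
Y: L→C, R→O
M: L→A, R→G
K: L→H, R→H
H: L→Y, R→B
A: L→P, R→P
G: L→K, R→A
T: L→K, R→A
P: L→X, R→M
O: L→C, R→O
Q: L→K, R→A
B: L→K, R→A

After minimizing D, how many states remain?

Reachable states from the start: {A,B,C,G,H,K,M,O,P,X,Y}. Unreachable: {Q,T} — drop them.
Start with accepting vs non-accepting: {A,B,G,H,K,M,O,P,Y} | {C,X}.
On input L, block {A,B,G,H,K,M,O,P,Y} splits into {A,B,G,H,K,M} and {O,P,Y}.
Refine {A,B,G,H,K,M} on symbol L: members go to different blocks, giving {B,G,K,M} and {A,H}.
Split {B,G,K,M} by δ(·,L) → {K,M} and {B,G}.
Refine {K,M} on symbol R: members go to different blocks, giving {K} and {M}.
Split {C,X} by δ(·,L) → {C} and {X}.
On input L, block {O,P,Y} splits into {O,Y} and {P}.
Split {A,H} by δ(·,L) → {A} and {H}.
Stable partition: {K} | {C} | {O,Y} | {A} | {B,G} | {M} | {X} | {P} | {H} — 9 equivalence classes.

9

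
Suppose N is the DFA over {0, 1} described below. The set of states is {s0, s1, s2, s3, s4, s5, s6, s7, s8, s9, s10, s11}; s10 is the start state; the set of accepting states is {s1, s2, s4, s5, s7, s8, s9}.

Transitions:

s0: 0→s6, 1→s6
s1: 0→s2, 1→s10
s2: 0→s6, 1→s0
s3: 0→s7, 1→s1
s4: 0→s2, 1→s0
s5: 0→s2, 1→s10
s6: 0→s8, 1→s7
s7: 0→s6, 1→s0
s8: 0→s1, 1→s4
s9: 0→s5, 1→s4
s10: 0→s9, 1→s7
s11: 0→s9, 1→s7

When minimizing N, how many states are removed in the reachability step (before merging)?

No path from s10 leads to s3, s11; the other 10 states are all reachable.

2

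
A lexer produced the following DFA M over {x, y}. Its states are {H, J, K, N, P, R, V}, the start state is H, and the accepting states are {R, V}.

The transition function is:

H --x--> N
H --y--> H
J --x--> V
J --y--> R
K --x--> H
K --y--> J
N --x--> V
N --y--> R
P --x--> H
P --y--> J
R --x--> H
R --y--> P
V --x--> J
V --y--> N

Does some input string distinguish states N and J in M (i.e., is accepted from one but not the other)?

No

First remove the unreachable states {K}; 6 states remain.
P0 = {R,V} | {H,J,N,P}.
Split {H,J,N,P} by δ(·,x) → {J,N} and {H,P}.
Refine {R,V} on symbol x: members go to different blocks, giving {V} and {R}.
Split {H,P} by δ(·,x) → {H} and {P}.
Stable partition: {V} | {J,N} | {H} | {R} | {P} — 5 equivalence classes.
N and J lie in the same block of the stable partition, so they are equivalent — no string distinguishes them.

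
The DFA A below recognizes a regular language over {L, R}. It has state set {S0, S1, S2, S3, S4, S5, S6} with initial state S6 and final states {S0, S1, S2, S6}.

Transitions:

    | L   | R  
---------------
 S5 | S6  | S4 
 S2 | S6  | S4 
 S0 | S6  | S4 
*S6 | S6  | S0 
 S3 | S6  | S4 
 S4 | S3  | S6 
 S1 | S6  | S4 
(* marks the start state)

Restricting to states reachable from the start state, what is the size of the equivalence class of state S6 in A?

Reachable states from the start: {S0,S3,S4,S6}. Unreachable: {S1,S2,S5} — drop them.
Start with accepting vs non-accepting: {S0,S6} | {S3,S4}.
Split {S0,S6} by δ(·,R) → {S0} and {S6}.
Refine {S3,S4} on symbol L: members go to different blocks, giving {S3} and {S4}.
The partition is now stable with 4 blocks: {S0} | {S3} | {S6} | {S4}.
The equivalence class containing S6 is {S6}, of size 1.

1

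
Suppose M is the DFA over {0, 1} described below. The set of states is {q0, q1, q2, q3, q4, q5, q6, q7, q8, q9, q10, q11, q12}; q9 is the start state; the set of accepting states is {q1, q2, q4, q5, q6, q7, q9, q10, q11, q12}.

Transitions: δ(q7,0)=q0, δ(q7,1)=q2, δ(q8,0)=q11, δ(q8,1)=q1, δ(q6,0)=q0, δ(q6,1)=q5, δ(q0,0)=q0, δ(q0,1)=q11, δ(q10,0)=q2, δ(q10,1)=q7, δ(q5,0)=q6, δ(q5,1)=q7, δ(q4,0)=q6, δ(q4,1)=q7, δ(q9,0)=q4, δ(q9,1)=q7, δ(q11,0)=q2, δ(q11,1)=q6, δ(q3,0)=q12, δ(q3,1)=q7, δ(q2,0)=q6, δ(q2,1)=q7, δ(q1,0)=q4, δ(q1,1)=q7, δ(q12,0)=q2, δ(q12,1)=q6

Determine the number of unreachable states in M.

No path from q9 leads to q1, q3, q8, q10, q12; the other 8 states are all reachable.

5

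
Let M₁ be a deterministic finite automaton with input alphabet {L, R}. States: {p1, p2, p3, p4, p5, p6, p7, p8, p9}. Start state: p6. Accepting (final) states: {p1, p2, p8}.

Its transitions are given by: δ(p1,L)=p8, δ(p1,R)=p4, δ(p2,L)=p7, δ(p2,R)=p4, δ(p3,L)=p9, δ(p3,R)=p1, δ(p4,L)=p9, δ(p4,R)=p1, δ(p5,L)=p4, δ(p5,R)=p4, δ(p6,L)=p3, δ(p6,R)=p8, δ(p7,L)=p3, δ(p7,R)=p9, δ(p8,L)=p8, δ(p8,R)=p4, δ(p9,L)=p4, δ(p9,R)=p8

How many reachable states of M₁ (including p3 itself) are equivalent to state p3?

4

Reachable states from the start: {p1,p3,p4,p6,p8,p9}. Unreachable: {p2,p5,p7} — drop them.
Start with accepting vs non-accepting: {p1,p8} | {p3,p4,p6,p9}.
No further refinement is possible. Final partition (2 blocks): {p1,p8} | {p3,p4,p6,p9}.
The equivalence class containing p3 is {p3,p4,p6,p9}, of size 4.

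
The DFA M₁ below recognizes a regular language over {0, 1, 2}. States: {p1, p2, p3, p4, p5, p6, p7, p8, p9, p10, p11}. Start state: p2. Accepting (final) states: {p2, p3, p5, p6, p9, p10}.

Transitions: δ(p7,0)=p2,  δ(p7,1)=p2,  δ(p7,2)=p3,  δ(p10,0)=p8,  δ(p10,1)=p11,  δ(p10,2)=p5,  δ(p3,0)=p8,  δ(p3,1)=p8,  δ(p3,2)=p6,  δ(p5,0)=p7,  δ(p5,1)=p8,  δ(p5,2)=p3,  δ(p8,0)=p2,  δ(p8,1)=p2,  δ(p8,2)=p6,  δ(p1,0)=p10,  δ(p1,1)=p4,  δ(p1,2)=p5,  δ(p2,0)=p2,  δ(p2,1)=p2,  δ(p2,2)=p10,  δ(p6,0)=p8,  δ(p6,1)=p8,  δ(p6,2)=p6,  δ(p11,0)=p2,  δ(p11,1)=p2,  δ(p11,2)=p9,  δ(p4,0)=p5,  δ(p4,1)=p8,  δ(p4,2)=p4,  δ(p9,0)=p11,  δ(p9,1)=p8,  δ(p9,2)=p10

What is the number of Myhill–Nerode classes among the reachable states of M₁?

First remove the unreachable states {p1,p4}; 9 states remain.
Initial partition by acceptance: {p2,p3,p5,p6,p9,p10} | {p7,p8,p11}.
On input 0, block {p2,p3,p5,p6,p9,p10} splits into {p3,p5,p6,p9,p10} and {p2}.
No further refinement is possible. Final partition (3 blocks): {p3,p5,p6,p9,p10} | {p7,p8,p11} | {p2}.

3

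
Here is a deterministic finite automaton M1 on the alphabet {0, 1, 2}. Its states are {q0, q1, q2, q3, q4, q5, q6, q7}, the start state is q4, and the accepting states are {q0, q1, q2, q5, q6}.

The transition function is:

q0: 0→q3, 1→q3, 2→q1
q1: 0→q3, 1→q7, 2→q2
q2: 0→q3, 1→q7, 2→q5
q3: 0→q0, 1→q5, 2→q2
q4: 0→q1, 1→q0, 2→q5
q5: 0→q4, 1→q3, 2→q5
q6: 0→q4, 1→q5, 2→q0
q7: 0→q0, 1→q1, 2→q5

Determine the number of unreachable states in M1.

Starting at q4 and following transitions, the reachable set is {q0, q1, q2, q3, q4, q5, q7}. That leaves q6 unreachable — 1 in total.

1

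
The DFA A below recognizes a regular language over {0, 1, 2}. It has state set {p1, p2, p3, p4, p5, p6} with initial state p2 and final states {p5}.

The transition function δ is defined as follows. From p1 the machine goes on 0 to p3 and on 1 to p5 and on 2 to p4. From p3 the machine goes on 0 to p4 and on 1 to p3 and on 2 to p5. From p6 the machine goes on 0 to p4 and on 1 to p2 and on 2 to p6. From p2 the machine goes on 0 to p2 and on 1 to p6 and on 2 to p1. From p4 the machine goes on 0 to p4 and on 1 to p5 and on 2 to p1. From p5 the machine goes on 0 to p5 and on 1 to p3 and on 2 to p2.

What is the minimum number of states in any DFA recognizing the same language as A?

6

All states are reachable from the start state.
P0 = {p5} | {p1,p2,p3,p4,p6}.
Split {p1,p2,p3,p4,p6} by δ(·,1) → {p2,p3,p6} and {p1,p4}.
On input 0, block {p2,p3,p6} splits into {p3,p6} and {p2}.
Split {p3,p6} by δ(·,1) → {p3} and {p6}.
Split {p1,p4} by δ(·,0) → {p1} and {p4}.
Stable partition: {p5} | {p3} | {p1} | {p2} | {p6} | {p4} — 6 equivalence classes.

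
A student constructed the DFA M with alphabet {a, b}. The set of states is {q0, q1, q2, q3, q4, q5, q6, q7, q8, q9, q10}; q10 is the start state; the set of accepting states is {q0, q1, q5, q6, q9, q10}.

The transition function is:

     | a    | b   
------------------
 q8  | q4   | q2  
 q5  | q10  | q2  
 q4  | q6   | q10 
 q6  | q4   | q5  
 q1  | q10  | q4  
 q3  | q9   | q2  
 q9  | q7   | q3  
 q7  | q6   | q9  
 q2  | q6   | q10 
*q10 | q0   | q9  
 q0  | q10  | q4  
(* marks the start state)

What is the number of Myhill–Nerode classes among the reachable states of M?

7

Reachable states from the start: {q0,q2,q3,q4,q5,q6,q7,q9,q10}. Unreachable: {q1,q8} — drop them.
Initial partition by acceptance: {q0,q5,q6,q9,q10} | {q2,q3,q4,q7}.
Refine {q0,q5,q6,q9,q10} on symbol a: members go to different blocks, giving {q0,q5,q10} and {q6,q9}.
Split {q0,q5,q10} by δ(·,b) → {q0,q5} and {q10}.
Split {q2,q3,q4,q7} by δ(·,b) → {q2,q4} and {q3} and {q7}.
Refine {q6,q9} on symbol a: members go to different blocks, giving {q6} and {q9}.
The partition is now stable with 7 blocks: {q0,q5} | {q2,q4} | {q6} | {q10} | {q3} | {q7} | {q9}.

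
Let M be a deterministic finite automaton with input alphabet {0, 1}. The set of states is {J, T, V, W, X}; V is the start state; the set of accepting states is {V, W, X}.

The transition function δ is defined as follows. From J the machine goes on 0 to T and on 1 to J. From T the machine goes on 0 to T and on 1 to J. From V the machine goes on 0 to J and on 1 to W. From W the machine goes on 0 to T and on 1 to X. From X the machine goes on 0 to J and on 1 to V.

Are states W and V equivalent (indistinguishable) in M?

All states are reachable from the start state.
P0 = {V,W,X} | {J,T}.
No further refinement is possible. Final partition (2 blocks): {V,W,X} | {J,T}.
W and V lie in the same block of the stable partition, so they are equivalent — no string distinguishes them.

Yes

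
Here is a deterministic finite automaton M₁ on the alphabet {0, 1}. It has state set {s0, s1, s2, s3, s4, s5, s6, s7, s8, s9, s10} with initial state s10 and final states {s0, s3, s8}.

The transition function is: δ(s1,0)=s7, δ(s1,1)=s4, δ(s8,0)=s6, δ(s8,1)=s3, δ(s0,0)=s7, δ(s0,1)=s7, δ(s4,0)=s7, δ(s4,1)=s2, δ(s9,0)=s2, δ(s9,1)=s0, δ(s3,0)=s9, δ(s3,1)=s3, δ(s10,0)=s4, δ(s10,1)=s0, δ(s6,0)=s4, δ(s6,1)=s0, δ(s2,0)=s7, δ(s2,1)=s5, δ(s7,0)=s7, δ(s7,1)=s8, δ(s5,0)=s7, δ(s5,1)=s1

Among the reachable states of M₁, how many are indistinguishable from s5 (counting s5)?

4

All states are reachable from the start state.
P0 = {s0,s3,s8} | {s1,s2,s4,s5,s6,s7,s9,s10}.
On input 1, block {s0,s3,s8} splits into {s3,s8} and {s0}.
Split {s1,s2,s4,s5,s6,s7,s9,s10} by δ(·,1) → {s1,s2,s4,s5} and {s6,s9,s10} and {s7}.
No further refinement is possible. Final partition (5 blocks): {s3,s8} | {s1,s2,s4,s5} | {s0} | {s6,s9,s10} | {s7}.
The equivalence class containing s5 is {s1,s2,s4,s5}, of size 4.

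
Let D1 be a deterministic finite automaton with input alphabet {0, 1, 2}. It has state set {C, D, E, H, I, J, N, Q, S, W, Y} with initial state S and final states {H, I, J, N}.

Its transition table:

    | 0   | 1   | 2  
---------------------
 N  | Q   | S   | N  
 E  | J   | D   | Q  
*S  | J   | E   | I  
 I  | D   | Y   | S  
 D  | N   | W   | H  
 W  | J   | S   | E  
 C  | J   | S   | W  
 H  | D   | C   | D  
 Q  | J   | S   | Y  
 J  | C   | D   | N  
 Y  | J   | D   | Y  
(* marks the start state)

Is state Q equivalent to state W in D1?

Start with accepting vs non-accepting: {H,I,J,N} | {C,D,E,Q,S,W,Y}.
Split {H,I,J,N} by δ(·,2) → {J,N} and {H,I}.
Split {C,D,E,Q,S,W,Y} by δ(·,2) → {C,E,Q,W,Y} and {D,S}.
No further refinement is possible. Final partition (4 blocks): {J,N} | {C,E,Q,W,Y} | {H,I} | {D,S}.
Q and W lie in the same block of the stable partition, so they are equivalent — no string distinguishes them.

Yes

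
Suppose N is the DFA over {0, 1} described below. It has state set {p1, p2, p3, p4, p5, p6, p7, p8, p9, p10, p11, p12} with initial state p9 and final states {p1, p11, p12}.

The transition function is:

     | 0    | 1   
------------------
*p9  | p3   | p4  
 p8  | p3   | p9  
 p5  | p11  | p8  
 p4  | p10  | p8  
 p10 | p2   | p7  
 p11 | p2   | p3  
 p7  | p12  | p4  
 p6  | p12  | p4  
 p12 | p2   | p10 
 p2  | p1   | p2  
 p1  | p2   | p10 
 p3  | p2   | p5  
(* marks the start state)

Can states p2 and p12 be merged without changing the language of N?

No

First remove the unreachable states {p6}; 11 states remain.
P0 = {p1,p11,p12} | {p2,p3,p4,p5,p7,p8,p9,p10}.
Split {p2,p3,p4,p5,p7,p8,p9,p10} by δ(·,0) → {p3,p4,p8,p9,p10} and {p2,p5,p7}.
On input 0, block {p3,p4,p8,p9,p10} splits into {p4,p8,p9} and {p3,p10}.
Split {p2,p5,p7} by δ(·,1) → {p5,p7} and {p2}.
Stable partition: {p1,p11,p12} | {p4,p8,p9} | {p5,p7} | {p3,p10} | {p2} — 5 equivalence classes.
p2 and p12 end up in different blocks, so they are distinguishable. For instance, the string 'ε' is accepted from only p12.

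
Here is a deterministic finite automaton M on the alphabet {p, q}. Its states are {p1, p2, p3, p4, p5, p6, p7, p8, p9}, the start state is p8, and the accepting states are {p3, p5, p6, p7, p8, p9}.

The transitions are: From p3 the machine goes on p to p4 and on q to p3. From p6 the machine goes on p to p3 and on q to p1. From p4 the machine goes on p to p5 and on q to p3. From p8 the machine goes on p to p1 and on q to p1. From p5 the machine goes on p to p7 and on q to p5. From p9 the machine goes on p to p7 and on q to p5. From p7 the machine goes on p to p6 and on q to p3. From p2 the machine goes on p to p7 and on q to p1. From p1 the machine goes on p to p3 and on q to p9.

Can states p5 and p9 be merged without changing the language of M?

States {p2} cannot be reached from the start state, so discard them.
Initial partition by acceptance: {p3,p5,p6,p7,p8,p9} | {p1,p4}.
On input p, block {p3,p5,p6,p7,p8,p9} splits into {p5,p6,p7,p9} and {p3,p8}.
On input p, block {p5,p6,p7,p9} splits into {p5,p7,p9} and {p6}.
Split {p5,p7,p9} by δ(·,p) → {p5,p9} and {p7}.
Refine {p1,p4} on symbol p: members go to different blocks, giving {p1} and {p4}.
On input p, block {p3,p8} splits into {p3} and {p8}.
No further refinement is possible. Final partition (7 blocks): {p5,p9} | {p1} | {p3} | {p6} | {p7} | {p4} | {p8}.
p5 and p9 lie in the same block of the stable partition, so they are equivalent — no string distinguishes them.

Yes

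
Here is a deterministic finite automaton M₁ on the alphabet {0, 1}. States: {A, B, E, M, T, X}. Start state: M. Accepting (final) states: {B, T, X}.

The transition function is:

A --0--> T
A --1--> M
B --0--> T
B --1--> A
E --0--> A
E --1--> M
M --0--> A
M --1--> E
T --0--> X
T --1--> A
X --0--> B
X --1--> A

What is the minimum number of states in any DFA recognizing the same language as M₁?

Initial partition by acceptance: {B,T,X} | {A,E,M}.
Refine {A,E,M} on symbol 0: members go to different blocks, giving {E,M} and {A}.
No further refinement is possible. Final partition (3 blocks): {B,T,X} | {E,M} | {A}.

3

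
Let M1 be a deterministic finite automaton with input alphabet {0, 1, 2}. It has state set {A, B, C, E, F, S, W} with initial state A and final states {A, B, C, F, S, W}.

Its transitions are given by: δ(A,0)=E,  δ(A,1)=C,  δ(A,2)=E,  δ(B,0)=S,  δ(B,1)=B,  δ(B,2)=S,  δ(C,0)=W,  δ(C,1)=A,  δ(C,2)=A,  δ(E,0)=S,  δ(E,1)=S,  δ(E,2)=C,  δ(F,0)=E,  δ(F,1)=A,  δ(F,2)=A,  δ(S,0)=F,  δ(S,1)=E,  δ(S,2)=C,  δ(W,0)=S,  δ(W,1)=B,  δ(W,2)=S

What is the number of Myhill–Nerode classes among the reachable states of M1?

Every state is reachable, so we keep all 7.
Initial partition by acceptance: {A,B,C,F,S,W} | {E}.
On input 0, block {A,B,C,F,S,W} splits into {B,C,S,W} and {A,F}.
On input 0, block {B,C,S,W} splits into {B,C,W} and {S}.
Refine {B,C,W} on symbol 0: members go to different blocks, giving {B,W} and {C}.
Split {A,F} by δ(·,1) → {F} and {A}.
Stable partition: {B,W} | {E} | {F} | {S} | {C} | {A} — 6 equivalence classes.

6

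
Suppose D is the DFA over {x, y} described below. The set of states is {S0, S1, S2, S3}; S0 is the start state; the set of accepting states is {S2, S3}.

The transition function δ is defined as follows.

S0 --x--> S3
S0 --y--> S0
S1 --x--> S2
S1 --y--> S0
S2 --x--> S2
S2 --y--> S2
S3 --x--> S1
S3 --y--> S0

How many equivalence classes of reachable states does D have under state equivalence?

4

Start with accepting vs non-accepting: {S2,S3} | {S0,S1}.
Refine {S2,S3} on symbol x: members go to different blocks, giving {S2} and {S3}.
Refine {S0,S1} on symbol x: members go to different blocks, giving {S0} and {S1}.
No further refinement is possible. Final partition (4 blocks): {S2} | {S0} | {S3} | {S1}.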